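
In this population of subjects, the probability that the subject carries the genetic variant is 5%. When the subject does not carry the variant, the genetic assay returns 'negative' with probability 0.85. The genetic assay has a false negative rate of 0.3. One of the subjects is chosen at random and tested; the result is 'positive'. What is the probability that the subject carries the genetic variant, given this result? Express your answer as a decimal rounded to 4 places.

Write H for 'the subject carries the genetic variant'. Prior odds H:¬H = 0.05/0.95 = 0.052632. For the 'positive' outcome, the likelihood ratio is 0.7/0.15 = 4.6667.
Posterior odds = 0.052632 × 4.6667 = 0.24561, so P(H|E) = 0.24561/(1+0.24561) = 0.1972.

P(H | E) ≈ 0.1972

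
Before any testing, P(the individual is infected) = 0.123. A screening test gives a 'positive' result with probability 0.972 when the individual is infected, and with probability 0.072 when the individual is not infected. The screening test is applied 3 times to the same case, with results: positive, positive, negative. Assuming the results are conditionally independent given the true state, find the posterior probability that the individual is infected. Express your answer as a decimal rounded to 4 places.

Posterior P(H) ≈ 0.4354

With H the event that the individual is infected, the joint likelihood of the observed sequence is P(data|H) = 0.972·0.972·0.028 = 0.026454 and P(data|¬H) = 0.072·0.072·0.928 = 0.0048108.
Bayes: P(H|data) = 0.123·0.026454 / (0.123·0.026454 + 0.877·0.0048108) = 0.0032538/0.0074729 = 0.4354.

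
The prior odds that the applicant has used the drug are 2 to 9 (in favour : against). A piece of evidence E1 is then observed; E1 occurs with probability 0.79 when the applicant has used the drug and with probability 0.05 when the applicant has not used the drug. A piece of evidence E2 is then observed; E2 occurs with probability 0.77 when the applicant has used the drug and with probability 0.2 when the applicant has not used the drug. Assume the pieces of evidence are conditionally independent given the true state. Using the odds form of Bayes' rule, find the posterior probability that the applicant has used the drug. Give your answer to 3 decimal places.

Posterior probability ≈ 0.931

Prior odds = 2/9 = 0.22222.
Likelihood ratio for E1 = 0.79/0.05 = 15.800.
Likelihood ratio for E2 = 0.77/0.2 = 3.8500.
Posterior odds = prior odds × LR₁ × LR₂ = 13.518.
Posterior probability = odds/(1+odds) = 13.518/14.518 = 0.931.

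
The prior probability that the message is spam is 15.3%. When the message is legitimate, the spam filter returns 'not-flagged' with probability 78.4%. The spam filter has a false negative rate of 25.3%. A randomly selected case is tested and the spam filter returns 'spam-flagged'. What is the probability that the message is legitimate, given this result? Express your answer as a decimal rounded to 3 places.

Write H for 'the message is spam'. Prior odds H:¬H = 0.153/0.847 = 0.18064. For the 'spam-flagged' outcome, the likelihood ratio is 0.747/0.216 = 3.4583.
Posterior odds = 0.18064 × 3.4583 = 0.62470, so P(H|E) = 0.62470/(1+0.62470) = 0.385. Then P(¬H|E) = 1 − 0.385 = 0.615.

P(¬H | E) ≈ 0.615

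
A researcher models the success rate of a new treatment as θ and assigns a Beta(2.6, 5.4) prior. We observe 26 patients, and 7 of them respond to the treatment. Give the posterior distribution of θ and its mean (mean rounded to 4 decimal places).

The binomial likelihood is conjugate to the Beta prior: with 7 successes and 19 failures, the posterior is Beta(2.6+7, 5.4+19) = Beta(9.6, 24.4).
E[θ | data] = 9.6/(9.6+24.4) = 0.2824.

Posterior: Beta(9.6, 24.4); mean ≈ 0.2824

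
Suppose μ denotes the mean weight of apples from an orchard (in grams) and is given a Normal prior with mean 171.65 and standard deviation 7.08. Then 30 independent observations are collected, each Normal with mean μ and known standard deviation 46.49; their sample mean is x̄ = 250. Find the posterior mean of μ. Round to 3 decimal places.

Prior precision 1/τ₀² = 1/7.08² = 0.0199496; data precision n/σ² = 30/46.49² = 0.0138804.
Posterior precision = 0.0199496 + 0.0138804 = 0.0338300.
Posterior mean = (0.0199496·171.65 + 0.0138804·250) / 0.0338300 = 203.797.

Posterior mean ≈ 203.797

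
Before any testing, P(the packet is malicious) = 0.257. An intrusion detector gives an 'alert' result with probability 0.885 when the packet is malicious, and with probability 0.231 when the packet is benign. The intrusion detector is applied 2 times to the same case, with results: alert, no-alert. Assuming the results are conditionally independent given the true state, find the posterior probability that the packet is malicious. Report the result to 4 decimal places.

Let H be the event that the packet is malicious; start with P(H) = 0.257. P('alert'|H) = 0.885, P('alert'|¬H) = 0.231.
Update on result 1 ('alert'): P(H) ← 0.885·0.2570 / (0.885·0.2570 + 0.231·0.7430) = 0.22745/0.39908 = 0.5699.
Update on result 2 ('no-alert'): P(H) ← 0.115·0.5699 / (0.115·0.5699 + 0.769·0.4301) = 0.065542/0.39627 = 0.1654.

Posterior P(H) ≈ 0.1654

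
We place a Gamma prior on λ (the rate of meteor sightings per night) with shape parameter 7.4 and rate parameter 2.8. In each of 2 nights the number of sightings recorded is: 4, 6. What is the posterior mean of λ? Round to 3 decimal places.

Posterior mean ≈ 3.625

Total count ∑xᵢ = 10 over n = 2 nights.
Gamma is conjugate to the Poisson likelihood: posterior is Gamma(shape = 7.4+10 = 17.4, rate = 2.8+2 = 4.8).
E[λ | data] = 17.4/4.8 = 3.625.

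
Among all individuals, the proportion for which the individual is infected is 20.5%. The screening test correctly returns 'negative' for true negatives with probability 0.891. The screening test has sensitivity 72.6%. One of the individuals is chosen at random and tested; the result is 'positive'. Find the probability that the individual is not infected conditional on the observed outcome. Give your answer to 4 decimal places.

Write H for 'the individual is infected'. Prior odds H:¬H = 0.205/0.795 = 0.25786. For the 'positive' outcome, the likelihood ratio is 0.726/0.109 = 6.6606.
Posterior odds = 0.25786 × 6.6606 = 1.7175, so P(H|E) = 1.7175/(1+1.7175) = 0.6320. Then P(¬H|E) = 1 − 0.6320 = 0.3680.

P(¬H | E) ≈ 0.3680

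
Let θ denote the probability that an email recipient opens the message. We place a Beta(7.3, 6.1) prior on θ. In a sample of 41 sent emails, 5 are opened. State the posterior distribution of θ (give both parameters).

Posterior: Beta(12.3, 42.1)

Observing 5 successes and 36 failures updates Beta(7.3, 6.1) by adding the success and failure counts to the two shape parameters: α = 7.3+5 = 12.3, β = 6.1+36 = 42.1.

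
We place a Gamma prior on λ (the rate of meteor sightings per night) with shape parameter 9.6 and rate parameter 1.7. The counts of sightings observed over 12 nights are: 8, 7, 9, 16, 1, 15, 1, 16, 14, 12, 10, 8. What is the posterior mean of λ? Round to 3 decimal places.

Posterior mean ≈ 9.241

The Poisson likelihood adds the total count to the shape and the number of exposure periods to the rate. Here ∑xᵢ = 117 and n = 12, so shape 9.6→126.6 and rate 1.7→13.7.
E[λ | data] = 126.6/13.7 = 9.241.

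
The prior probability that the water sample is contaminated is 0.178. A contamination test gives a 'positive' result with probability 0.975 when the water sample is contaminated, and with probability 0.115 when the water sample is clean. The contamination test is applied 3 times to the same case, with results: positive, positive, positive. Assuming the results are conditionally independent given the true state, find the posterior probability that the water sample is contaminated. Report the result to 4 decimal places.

Let H be the event that the water sample is contaminated; start with P(H) = 0.178. P('positive'|H) = 0.975, P('positive'|¬H) = 0.115.
Update on result 1 ('positive'): P(H) ← 0.975·0.1780 / (0.975·0.1780 + 0.115·0.8220) = 0.17355/0.26808 = 0.6474.
Update on result 2 ('positive'): P(H) ← 0.975·0.6474 / (0.975·0.6474 + 0.115·0.3526) = 0.63120/0.67175 = 0.9396.
Update on result 3 ('positive'): P(H) ← 0.975·0.9396 / (0.975·0.9396 + 0.115·0.0604) = 0.91614/0.92308 = 0.9925.

Posterior P(H) ≈ 0.9925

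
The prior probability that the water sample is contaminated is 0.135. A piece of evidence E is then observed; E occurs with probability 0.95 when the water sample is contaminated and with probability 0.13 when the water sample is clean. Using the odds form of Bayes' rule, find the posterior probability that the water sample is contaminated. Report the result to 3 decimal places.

Posterior probability ≈ 0.533

Prior odds = 0.135/(1−0.135) = 0.15607.
Likelihood ratio for E = 0.95/0.13 = 7.3077.
Posterior odds = prior odds × LR = 1.1405.
Posterior probability = odds/(1+odds) = 1.1405/2.1405 = 0.533.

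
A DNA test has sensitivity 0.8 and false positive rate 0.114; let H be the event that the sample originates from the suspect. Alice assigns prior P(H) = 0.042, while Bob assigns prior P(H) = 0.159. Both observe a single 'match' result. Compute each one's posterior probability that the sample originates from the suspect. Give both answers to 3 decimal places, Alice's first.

Alice: 0.235; Bob: 0.570

The likelihood ratio for a 'match' result is 0.8/0.114 = 7.0175.
Alice: prior odds 0.042/0.958 = 0.043841; posterior odds 0.30766; posterior probability 0.235.
Bob: prior odds 0.159/0.841 = 0.18906; posterior odds 1.3267; posterior probability 0.570.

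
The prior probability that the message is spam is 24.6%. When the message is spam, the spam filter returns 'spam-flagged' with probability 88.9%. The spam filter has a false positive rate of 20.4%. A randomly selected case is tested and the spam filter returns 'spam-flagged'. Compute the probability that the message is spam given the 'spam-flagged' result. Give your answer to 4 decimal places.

Let H be the event that the message is spam. P(H) = 0.246, so P(¬H) = 0.754. With E the 'spam-flagged' result, P(E|H) = 0.889 and P(E|¬H) = 0.204.
P(E) = 0.889·0.246 + 0.204·0.754 = 0.21869 + 0.15382 = 0.37251.
By Bayes' theorem, P(H|E) = 0.21869 / 0.37251 = 0.5871.

P(H | E) ≈ 0.5871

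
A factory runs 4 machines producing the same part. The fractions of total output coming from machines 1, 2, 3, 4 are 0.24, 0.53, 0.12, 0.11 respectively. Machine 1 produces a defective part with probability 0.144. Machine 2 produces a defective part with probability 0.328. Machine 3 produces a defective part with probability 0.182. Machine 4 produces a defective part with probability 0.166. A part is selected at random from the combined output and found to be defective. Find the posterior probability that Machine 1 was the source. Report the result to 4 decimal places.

P(defective|M1) = 0.144; P(defective|M2) = 0.328; P(defective|M3) = 0.182; P(defective|M4) = 0.166.
Prior × likelihood for each source: 0.24·0.144=0.03456, 0.53·0.328=0.1738, 0.12·0.182=0.02184, 0.11·0.166=0.01826. Summing gives P(defective) = 0.24850.
P(Machine 1 | defective) = 0.03456 / 0.24850 = 0.1391.

Posterior probability ≈ 0.1391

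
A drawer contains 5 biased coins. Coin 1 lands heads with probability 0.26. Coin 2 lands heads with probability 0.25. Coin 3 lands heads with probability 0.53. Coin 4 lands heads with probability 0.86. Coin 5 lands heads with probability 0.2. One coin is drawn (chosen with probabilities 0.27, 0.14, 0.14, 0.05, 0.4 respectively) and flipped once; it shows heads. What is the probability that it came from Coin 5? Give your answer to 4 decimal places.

Posterior probability ≈ 0.2646

P(heads|C1) = 0.26; P(heads|C2) = 0.25; P(heads|C3) = 0.53; P(heads|C4) = 0.86; P(heads|C5) = 0.2.
Prior × likelihood for each source: 0.27·0.26=0.07020, 0.14·0.25=0.03500, 0.14·0.53=0.07420, 0.05·0.86=0.04300, 0.4·0.2=0.08000. Summing gives P(heads) = 0.30240.
P(Coin 5 | heads) = 0.08000 / 0.30240 = 0.2646.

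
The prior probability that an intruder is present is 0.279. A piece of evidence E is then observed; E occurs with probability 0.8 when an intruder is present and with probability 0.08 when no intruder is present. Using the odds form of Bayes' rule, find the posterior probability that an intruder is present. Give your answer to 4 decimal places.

Posterior probability ≈ 0.7946

Prior odds = 0.279/(1−0.279) = 0.38696.
Likelihood ratio for E = 0.8/0.08 = 10.000.
Posterior odds = prior odds × LR = 3.8696.
Posterior probability = odds/(1+odds) = 3.8696/4.8696 = 0.7946.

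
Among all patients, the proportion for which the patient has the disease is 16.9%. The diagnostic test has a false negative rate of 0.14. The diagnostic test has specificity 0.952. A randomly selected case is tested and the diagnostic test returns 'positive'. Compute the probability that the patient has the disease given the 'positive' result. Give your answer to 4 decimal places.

P(H | E) ≈ 0.7847

Write H for 'the patient has the disease'. Prior odds H:¬H = 0.169/0.831 = 0.20337. For the 'positive' outcome, the likelihood ratio is 0.86/0.048 = 17.917.
Posterior odds = 0.20337 × 17.917 = 3.6437, so P(H|E) = 3.6437/(1+3.6437) = 0.7847.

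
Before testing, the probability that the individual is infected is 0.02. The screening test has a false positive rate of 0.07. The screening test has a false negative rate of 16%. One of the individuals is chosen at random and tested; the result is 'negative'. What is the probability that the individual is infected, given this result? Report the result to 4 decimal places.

Let H be the event that the individual is infected. P(H) = 0.02, so P(¬H) = 0.98. With E the 'negative' result, P(E|H) = 0.16 and P(E|¬H) = 0.93.
P(E) = 0.16·0.02 + 0.93·0.98 = 0.0032000 + 0.91140 = 0.91460.
By Bayes' theorem, P(H|E) = 0.0032000 / 0.91460 = 0.0035.

P(H | E) ≈ 0.0035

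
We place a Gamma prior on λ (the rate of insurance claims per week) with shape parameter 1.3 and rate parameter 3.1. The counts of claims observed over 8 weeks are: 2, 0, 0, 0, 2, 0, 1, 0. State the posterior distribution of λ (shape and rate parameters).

Posterior: Gamma(shape=6.3, rate=11.1)

Total count ∑xᵢ = 5 over n = 8 weeks.
Gamma is conjugate to the Poisson likelihood: posterior is Gamma(shape = 1.3+5 = 6.3, rate = 3.1+8 = 11.1).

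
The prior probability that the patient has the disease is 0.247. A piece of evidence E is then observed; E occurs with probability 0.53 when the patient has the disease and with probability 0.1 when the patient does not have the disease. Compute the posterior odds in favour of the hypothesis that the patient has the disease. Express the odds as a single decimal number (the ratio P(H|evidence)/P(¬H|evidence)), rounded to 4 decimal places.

Prior odds = 0.247/(1−0.247) = 0.32802. In log-odds, ln(0.32802) = -1.1147.
Add log likelihood ratio: ln(5.3000) = 1.6677.
Posterior log-odds = 0.55303, so posterior odds = exp(0.55303) = 1.7385.

Posterior odds ≈ 1.7385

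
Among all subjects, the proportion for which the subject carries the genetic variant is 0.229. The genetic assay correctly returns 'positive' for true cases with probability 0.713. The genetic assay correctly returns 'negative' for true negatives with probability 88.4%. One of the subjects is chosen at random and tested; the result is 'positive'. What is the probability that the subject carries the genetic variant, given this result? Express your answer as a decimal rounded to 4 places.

Let H be the event that the subject carries the genetic variant. P(H) = 0.229, so P(¬H) = 0.771. With E the 'positive' result, P(E|H) = 0.713 and P(E|¬H) = 0.116.
P(E) = 0.713·0.229 + 0.116·0.771 = 0.16328 + 0.089436 = 0.25271.
By Bayes' theorem, P(H|E) = 0.16328 / 0.25271 = 0.6461.

P(H | E) ≈ 0.6461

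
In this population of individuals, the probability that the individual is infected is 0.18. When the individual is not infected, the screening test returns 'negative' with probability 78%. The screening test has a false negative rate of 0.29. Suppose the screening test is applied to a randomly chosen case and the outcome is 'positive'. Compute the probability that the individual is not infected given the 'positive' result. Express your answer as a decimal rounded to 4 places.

P(¬H | E) ≈ 0.5853

Write H for 'the individual is infected'. Prior odds H:¬H = 0.18/0.82 = 0.21951. For the 'positive' outcome, the likelihood ratio is 0.71/0.22 = 3.2273.
Posterior odds = 0.21951 × 3.2273 = 0.70843, so P(H|E) = 0.70843/(1+0.70843) = 0.4147. Then P(¬H|E) = 1 − 0.4147 = 0.5853.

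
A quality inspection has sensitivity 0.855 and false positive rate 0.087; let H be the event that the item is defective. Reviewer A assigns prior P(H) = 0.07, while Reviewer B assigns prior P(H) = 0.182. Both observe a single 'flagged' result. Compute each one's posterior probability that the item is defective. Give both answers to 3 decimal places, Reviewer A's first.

Reviewer A: 0.425; Reviewer B: 0.686

P('+'|H) = 0.855, P('+'|¬H) = 0.087.
Reviewer A: numerator 0.855·0.07 = 0.059850; evidence = 0.059850+0.087·0.93 = 0.14076; posterior = 0.425.
Reviewer B: numerator 0.855·0.182 = 0.15561; evidence = 0.15561+0.087·0.818 = 0.22678; posterior = 0.686.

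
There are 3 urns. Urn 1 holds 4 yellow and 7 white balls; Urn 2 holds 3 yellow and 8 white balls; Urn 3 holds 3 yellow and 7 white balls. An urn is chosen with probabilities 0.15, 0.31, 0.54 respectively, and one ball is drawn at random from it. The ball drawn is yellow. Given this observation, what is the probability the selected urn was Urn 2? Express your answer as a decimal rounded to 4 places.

Tabulate prior·likelihood by source: [1] prior 0.15, lik 0.3636, product 0.05455; [2] prior 0.31, lik 0.2727, product 0.08455; [3] prior 0.54, lik 0.3, product 0.1620.
Normalizing constant = 0.30109; the posterior for Urn 2 is its product over the sum, 0.08455/0.30109 = 0.2808.

Posterior probability ≈ 0.2808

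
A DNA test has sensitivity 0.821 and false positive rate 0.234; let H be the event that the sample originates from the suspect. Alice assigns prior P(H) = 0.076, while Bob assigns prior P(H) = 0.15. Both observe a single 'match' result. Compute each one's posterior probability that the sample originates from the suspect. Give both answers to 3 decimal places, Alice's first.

Alice: 0.224; Bob: 0.382

The likelihood ratio for a 'match' result is 0.821/0.234 = 3.5085.
Alice: prior odds 0.076/0.924 = 0.082251; posterior odds 0.28858; posterior probability 0.224.
Bob: prior odds 0.15/0.85 = 0.17647; posterior odds 0.61916; posterior probability 0.382.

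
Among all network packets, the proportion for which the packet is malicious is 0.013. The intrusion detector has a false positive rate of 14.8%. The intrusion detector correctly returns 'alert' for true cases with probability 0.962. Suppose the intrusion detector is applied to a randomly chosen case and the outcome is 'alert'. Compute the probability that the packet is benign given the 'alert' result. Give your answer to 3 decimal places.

Let H be the event that the packet is malicious. P(H) = 0.013, so P(¬H) = 0.987. With E the 'alert' result, P(E|H) = 0.962 and P(E|¬H) = 0.148.
P(E) = 0.962·0.013 + 0.148·0.987 = 0.012506 + 0.14608 = 0.15858.
By Bayes' theorem, P(H|E) = 0.012506 / 0.15858 = 0.079. Hence P(¬H|E) = 1 − 0.079 = 0.921.

P(¬H | E) ≈ 0.921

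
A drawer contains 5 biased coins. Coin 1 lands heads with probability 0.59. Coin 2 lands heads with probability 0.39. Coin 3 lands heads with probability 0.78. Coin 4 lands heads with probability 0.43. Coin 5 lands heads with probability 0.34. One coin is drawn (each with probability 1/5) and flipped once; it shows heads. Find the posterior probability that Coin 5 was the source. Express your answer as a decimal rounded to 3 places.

Posterior probability ≈ 0.134

Tabulate prior·likelihood by source: [1] prior 0.2, lik 0.59, product 0.1180; [2] prior 0.2, lik 0.39, product 0.07800; [3] prior 0.2, lik 0.78, product 0.1560; [4] prior 0.2, lik 0.43, product 0.08600; [5] prior 0.2, lik 0.34, product 0.06800.
Normalizing constant = 0.50600; the posterior for Coin 5 is its product over the sum, 0.06800/0.50600 = 0.134.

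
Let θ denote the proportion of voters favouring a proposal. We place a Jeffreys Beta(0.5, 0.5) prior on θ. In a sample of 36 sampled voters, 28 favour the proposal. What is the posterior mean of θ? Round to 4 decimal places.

Observing 28 successes and 8 failures updates Beta(0.5, 0.5) by adding the success and failure counts to the two shape parameters: α = 0.5+28 = 28.5, β = 0.5+8 = 8.5.
Posterior mean = α/(α+β) = 28.5/37 = 0.7703.

Posterior mean ≈ 0.7703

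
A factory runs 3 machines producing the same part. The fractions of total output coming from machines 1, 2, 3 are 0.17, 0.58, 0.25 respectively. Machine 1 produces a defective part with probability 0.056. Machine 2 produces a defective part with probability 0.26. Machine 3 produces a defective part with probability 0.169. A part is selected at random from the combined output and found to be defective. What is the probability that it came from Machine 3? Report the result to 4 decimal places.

Tabulate prior·likelihood by source: [1] prior 0.17, lik 0.056, product 0.009520; [2] prior 0.58, lik 0.26, product 0.1508; [3] prior 0.25, lik 0.169, product 0.04225.
Normalizing constant = 0.20257; the posterior for Machine 3 is its product over the sum, 0.04225/0.20257 = 0.2086.

Posterior probability ≈ 0.2086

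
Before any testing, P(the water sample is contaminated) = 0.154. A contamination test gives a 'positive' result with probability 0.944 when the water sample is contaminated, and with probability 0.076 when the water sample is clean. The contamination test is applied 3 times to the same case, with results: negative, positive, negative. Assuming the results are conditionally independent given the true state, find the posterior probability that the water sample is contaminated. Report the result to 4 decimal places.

Let H be the event that the water sample is contaminated; start with P(H) = 0.154. P('positive'|H) = 0.944, P('positive'|¬H) = 0.076.
Update on result 1 ('negative'): P(H) ← 0.056·0.1540 / (0.056·0.1540 + 0.924·0.8460) = 0.0086240/0.79033 = 0.0109.
Update on result 2 ('positive'): P(H) ← 0.944·0.0109 / (0.944·0.0109 + 0.076·0.9891) = 0.010301/0.085472 = 0.1205.
Update on result 3 ('negative'): P(H) ← 0.056·0.1205 / (0.056·0.1205 + 0.924·0.8795) = 0.0067490/0.81939 = 0.0082.

Posterior P(H) ≈ 0.0082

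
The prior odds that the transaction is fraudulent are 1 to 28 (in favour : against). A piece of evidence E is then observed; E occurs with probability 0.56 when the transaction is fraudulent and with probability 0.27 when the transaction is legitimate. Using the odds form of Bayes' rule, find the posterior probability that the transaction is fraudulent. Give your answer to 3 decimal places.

Prior odds = 1/28 = 0.035714. In log-odds, ln(0.035714) = -3.3322.
Add log likelihood ratio: ln(2.0741) = 0.72951.
Posterior log-odds = -2.6027, so posterior odds = exp(-2.6027) = 0.074074. Converting, P(H|E) = 0.074074/1.0741 = 0.069.

Posterior probability ≈ 0.069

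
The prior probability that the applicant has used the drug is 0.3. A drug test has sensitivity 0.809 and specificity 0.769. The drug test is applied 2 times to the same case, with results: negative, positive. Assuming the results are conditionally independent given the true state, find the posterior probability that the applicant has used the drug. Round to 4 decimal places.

With H the event that the applicant has used the drug, the joint likelihood of the observed sequence is P(data|H) = 0.191·0.809 = 0.15452 and P(data|¬H) = 0.769·0.231 = 0.17764.
Bayes: P(H|data) = 0.3·0.15452 / (0.3·0.15452 + 0.7·0.17764) = 0.046356/0.17070 = 0.2716.

Posterior P(H) ≈ 0.2716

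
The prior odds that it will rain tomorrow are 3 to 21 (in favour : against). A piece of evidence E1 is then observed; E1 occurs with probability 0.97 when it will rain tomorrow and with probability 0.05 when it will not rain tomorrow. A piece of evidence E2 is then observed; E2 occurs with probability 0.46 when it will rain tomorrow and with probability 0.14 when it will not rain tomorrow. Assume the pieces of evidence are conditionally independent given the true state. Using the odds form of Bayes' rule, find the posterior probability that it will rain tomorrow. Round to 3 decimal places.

Prior odds = 3/21 = 0.14286.
Likelihood ratio for E1 = 0.97/0.05 = 19.400.
Likelihood ratio for E2 = 0.46/0.14 = 3.2857.
Posterior odds = prior odds × LR₁ × LR₂ = 9.1061.
Posterior probability = odds/(1+odds) = 9.1061/10.106 = 0.901.

Posterior probability ≈ 0.901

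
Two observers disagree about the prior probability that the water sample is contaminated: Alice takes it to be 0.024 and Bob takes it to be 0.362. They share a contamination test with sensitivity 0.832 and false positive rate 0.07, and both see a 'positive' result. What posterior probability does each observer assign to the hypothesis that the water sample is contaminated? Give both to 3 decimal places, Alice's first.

The likelihood ratio for a 'positive' result is 0.832/0.07 = 11.886.
Alice: prior odds 0.024/0.976 = 0.024590; posterior odds 0.29227; posterior probability 0.226.
Bob: prior odds 0.362/0.638 = 0.56740; posterior odds 6.7439; posterior probability 0.871.

Alice: 0.226; Bob: 0.871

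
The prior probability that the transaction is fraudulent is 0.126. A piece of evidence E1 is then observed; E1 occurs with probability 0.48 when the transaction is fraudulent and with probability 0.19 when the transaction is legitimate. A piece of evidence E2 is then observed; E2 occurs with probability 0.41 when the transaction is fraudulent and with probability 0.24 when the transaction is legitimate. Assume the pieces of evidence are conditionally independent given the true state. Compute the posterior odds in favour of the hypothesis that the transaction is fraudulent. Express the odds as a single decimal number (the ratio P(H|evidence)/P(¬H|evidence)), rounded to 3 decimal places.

Posterior odds ≈ 0.622

Prior odds = 0.126/(1−0.126) = 0.14416. In log-odds, ln(0.14416) = -1.9368.
Add log likelihood ratios: ln(2.5263) + ln(1.7083) = 1.4623.
Posterior log-odds = -0.47452, so posterior odds = exp(-0.47452) = 0.62218.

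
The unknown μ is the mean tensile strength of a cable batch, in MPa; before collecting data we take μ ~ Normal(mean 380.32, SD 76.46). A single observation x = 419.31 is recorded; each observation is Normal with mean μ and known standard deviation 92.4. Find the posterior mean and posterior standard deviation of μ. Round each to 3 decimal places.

Prior precision 1/τ₀² = 1/76.46² = 0.00017105; data precision n/σ² = 1/92.4² = 0.00011713.
Posterior precision = 0.00017105 + 0.00011713 = 0.00028818, giving posterior SD = 1/√0.00028818 = 58.907.
Posterior mean = (0.00017105·380.32 + 0.00011713·419.31) / 0.00028818 = 396.167.

Posterior mean ≈ 396.167; posterior SD ≈ 58.907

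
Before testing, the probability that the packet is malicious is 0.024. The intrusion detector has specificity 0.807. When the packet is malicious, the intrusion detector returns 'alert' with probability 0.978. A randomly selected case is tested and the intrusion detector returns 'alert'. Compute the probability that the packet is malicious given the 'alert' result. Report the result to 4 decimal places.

Write H for 'the packet is malicious'. Prior odds H:¬H = 0.024/0.976 = 0.024590. For the 'alert' outcome, the likelihood ratio is 0.978/0.193 = 5.0674.
Posterior odds = 0.024590 × 5.0674 = 0.12461, so P(H|E) = 0.12461/(1+0.12461) = 0.1108.

P(H | E) ≈ 0.1108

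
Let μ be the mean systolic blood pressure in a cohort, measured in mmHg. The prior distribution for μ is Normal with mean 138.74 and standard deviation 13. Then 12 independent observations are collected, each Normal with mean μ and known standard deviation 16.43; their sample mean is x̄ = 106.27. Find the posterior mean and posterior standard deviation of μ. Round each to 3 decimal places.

Posterior mean ≈ 110.084; posterior SD ≈ 4.456

With known σ, the Normal prior is conjugate. Weight on the data is w = (n/σ²)/(n/σ² + 1/τ₀²) = 0.0444535/(0.0444535+0.00591716) = 0.88253.
Posterior mean = w·x̄ + (1−w)·μ₀ = 0.88253·106.27 + 0.11747·138.74 = 110.084. Posterior variance = 1/(0.0444535+0.00591716) = 19.8528, so SD = 4.456.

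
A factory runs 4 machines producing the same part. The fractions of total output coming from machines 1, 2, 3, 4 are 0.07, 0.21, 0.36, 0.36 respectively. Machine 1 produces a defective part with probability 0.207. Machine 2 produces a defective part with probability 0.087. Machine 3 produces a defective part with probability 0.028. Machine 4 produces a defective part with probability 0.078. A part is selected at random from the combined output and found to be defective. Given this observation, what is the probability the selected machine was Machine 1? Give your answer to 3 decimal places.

P(defective|M1) = 0.207; P(defective|M2) = 0.087; P(defective|M3) = 0.028; P(defective|M4) = 0.078.
Prior × likelihood for each source: 0.07·0.207=0.01449, 0.21·0.087=0.01827, 0.36·0.028=0.01008, 0.36·0.078=0.02808. Summing gives P(defective) = 0.070920.
P(Machine 1 | defective) = 0.01449 / 0.070920 = 0.204.

Posterior probability ≈ 0.204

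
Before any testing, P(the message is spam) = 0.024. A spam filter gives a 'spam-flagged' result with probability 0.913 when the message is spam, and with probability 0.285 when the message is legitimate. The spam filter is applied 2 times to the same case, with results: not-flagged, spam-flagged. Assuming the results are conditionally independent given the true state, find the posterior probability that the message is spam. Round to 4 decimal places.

Posterior P(H) ≈ 0.0095

With H the event that the message is spam, the joint likelihood of the observed sequence is P(data|H) = 0.087·0.913 = 0.079431 and P(data|¬H) = 0.715·0.285 = 0.20377.
Bayes: P(H|data) = 0.024·0.079431 / (0.024·0.079431 + 0.976·0.20377) = 0.0019063/0.20079 = 0.0095.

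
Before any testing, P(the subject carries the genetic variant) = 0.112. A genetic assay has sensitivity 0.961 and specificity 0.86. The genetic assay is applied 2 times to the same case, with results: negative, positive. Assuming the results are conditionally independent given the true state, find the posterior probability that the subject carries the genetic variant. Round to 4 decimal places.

Posterior P(H) ≈ 0.0378

With H the event that the subject carries the genetic variant, the joint likelihood of the observed sequence is P(data|H) = 0.039·0.961 = 0.037479 and P(data|¬H) = 0.86·0.14 = 0.12040.
Bayes: P(H|data) = 0.112·0.037479 / (0.112·0.037479 + 0.888·0.12040) = 0.0041976/0.11111 = 0.0378.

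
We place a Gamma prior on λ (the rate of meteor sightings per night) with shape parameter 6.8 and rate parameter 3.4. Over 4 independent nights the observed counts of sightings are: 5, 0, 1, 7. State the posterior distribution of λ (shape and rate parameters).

Posterior: Gamma(shape=19.8, rate=7.4)

The Poisson likelihood adds the total count to the shape and the number of exposure periods to the rate. Here ∑xᵢ = 13 and n = 4, so shape 6.8→19.8 and rate 3.4→7.4.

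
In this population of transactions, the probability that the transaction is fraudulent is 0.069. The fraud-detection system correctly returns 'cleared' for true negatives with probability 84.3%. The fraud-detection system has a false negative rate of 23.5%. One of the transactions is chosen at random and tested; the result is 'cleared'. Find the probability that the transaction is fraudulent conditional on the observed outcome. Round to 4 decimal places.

P(H | E) ≈ 0.0202

Write H for 'the transaction is fraudulent'. Prior odds H:¬H = 0.069/0.931 = 0.074114. For the 'cleared' outcome, the likelihood ratio is 0.235/0.843 = 0.27877.
Posterior odds = 0.074114 × 0.27877 = 0.020660, so P(H|E) = 0.020660/(1+0.020660) = 0.0202.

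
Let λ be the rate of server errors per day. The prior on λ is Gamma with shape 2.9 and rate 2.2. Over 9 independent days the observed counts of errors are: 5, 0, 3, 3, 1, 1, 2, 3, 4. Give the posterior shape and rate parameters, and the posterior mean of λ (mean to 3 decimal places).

The Poisson likelihood adds the total count to the shape and the number of exposure periods to the rate. Here ∑xᵢ = 22 and n = 9, so shape 2.9→24.9 and rate 2.2→11.2.
E[λ | data] = 24.9/11.2 = 2.223.

Posterior: Gamma(shape=24.9, rate=11.2); mean ≈ 2.223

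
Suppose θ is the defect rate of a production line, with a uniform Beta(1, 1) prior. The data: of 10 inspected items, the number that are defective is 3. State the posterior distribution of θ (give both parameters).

Posterior: Beta(4, 8)

Observing 3 successes and 7 failures updates Beta(1, 1) by adding the success and failure counts to the two shape parameters: α = 1+3 = 4, β = 1+7 = 8.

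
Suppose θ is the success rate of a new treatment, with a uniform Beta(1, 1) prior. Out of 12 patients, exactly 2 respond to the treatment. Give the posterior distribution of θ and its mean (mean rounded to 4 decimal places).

The binomial likelihood is conjugate to the Beta prior: with 2 successes and 10 failures, the posterior is Beta(1+2, 1+10) = Beta(3, 11).
Posterior mean = α/(α+β) = 3/14 = 0.2143.

Posterior: Beta(3, 11); mean ≈ 0.2143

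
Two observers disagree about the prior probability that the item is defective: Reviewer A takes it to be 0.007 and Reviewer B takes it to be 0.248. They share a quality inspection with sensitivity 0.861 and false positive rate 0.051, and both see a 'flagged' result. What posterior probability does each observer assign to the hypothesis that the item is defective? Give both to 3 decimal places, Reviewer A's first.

P('+'|H) = 0.861, P('+'|¬H) = 0.051.
Reviewer A: numerator 0.861·0.007 = 0.0060270; evidence = 0.0060270+0.051·0.993 = 0.056670; posterior = 0.106.
Reviewer B: numerator 0.861·0.248 = 0.21353; evidence = 0.21353+0.051·0.752 = 0.25188; posterior = 0.848.

Reviewer A: 0.106; Reviewer B: 0.848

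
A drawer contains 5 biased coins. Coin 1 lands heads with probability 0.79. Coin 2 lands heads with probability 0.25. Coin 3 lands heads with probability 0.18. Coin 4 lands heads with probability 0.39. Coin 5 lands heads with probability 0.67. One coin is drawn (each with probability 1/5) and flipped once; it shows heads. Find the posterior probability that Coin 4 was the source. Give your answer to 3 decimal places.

Posterior probability ≈ 0.171

Tabulate prior·likelihood by source: [1] prior 0.2, lik 0.79, product 0.1580; [2] prior 0.2, lik 0.25, product 0.05000; [3] prior 0.2, lik 0.18, product 0.03600; [4] prior 0.2, lik 0.39, product 0.07800; [5] prior 0.2, lik 0.67, product 0.1340.
Normalizing constant = 0.45600; the posterior for Coin 4 is its product over the sum, 0.07800/0.45600 = 0.171.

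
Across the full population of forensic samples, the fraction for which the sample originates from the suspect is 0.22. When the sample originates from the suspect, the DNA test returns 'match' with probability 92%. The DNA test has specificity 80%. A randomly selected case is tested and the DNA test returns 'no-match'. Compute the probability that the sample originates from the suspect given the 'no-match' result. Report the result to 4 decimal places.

P(H | E) ≈ 0.0274

Let H be the event that the sample originates from the suspect. P(H) = 0.22, so P(¬H) = 0.78. With E the 'no-match' result, P(E|H) = 0.08 and P(E|¬H) = 0.8.
P(E) = 0.08·0.22 + 0.8·0.78 = 0.017600 + 0.62400 = 0.64160.
By Bayes' theorem, P(H|E) = 0.017600 / 0.64160 = 0.0274.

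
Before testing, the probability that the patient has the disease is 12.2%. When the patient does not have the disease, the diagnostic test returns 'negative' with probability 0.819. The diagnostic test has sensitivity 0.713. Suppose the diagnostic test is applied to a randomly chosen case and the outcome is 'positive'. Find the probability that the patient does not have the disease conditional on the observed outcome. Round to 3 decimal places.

P(¬H | E) ≈ 0.646

Let H be the event that the patient has the disease. P(H) = 0.122, so P(¬H) = 0.878. With E the 'positive' result, P(E|H) = 0.713 and P(E|¬H) = 0.181.
P(E) = 0.713·0.122 + 0.181·0.878 = 0.086986 + 0.15892 = 0.24590.
By Bayes' theorem, P(H|E) = 0.086986 / 0.24590 = 0.354. Hence P(¬H|E) = 1 − 0.354 = 0.646.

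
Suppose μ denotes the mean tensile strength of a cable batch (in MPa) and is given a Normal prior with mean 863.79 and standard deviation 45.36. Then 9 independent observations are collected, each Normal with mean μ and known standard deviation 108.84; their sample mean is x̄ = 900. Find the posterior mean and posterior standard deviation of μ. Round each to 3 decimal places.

Posterior mean ≈ 885.873; posterior SD ≈ 28.332

With known σ, the Normal prior is conjugate. Weight on the data is w = (n/σ²)/(n/σ² + 1/τ₀²) = 0.00075974/(0.00075974+0.00048602) = 0.60986.
Posterior mean = w·x̄ + (1−w)·μ₀ = 0.60986·900 + 0.39014·863.79 = 885.873. Posterior variance = 1/(0.00075974+0.00048602) = 802.722, so SD = 28.332.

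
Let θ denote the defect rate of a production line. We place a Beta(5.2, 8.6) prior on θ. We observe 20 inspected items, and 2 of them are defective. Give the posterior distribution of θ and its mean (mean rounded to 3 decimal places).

Observing 2 successes and 18 failures updates Beta(5.2, 8.6) by adding the success and failure counts to the two shape parameters: α = 5.2+2 = 7.2, β = 8.6+18 = 26.6.
Posterior mean = α/(α+β) = 7.2/33.8 = 0.213.

Posterior: Beta(7.2, 26.6); mean ≈ 0.213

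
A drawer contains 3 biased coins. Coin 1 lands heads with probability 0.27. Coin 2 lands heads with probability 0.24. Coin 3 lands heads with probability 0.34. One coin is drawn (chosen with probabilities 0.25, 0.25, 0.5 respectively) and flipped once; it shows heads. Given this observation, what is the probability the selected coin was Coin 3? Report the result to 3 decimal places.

Posterior probability ≈ 0.571

Tabulate prior·likelihood by source: [1] prior 0.25, lik 0.27, product 0.06750; [2] prior 0.25, lik 0.24, product 0.06000; [3] prior 0.5, lik 0.34, product 0.1700.
Normalizing constant = 0.29750; the posterior for Coin 3 is its product over the sum, 0.1700/0.29750 = 0.571.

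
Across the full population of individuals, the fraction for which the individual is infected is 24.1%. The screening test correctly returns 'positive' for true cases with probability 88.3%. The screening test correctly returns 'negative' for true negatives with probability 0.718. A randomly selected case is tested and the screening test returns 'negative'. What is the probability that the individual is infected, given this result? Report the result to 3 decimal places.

Let H be the event that the individual is infected. P(H) = 0.241, so P(¬H) = 0.759. With E the 'negative' result, P(E|H) = 0.117 and P(E|¬H) = 0.718.
P(E) = 0.117·0.241 + 0.718·0.759 = 0.028197 + 0.54496 = 0.57316.
By Bayes' theorem, P(H|E) = 0.028197 / 0.57316 = 0.049.

P(H | E) ≈ 0.049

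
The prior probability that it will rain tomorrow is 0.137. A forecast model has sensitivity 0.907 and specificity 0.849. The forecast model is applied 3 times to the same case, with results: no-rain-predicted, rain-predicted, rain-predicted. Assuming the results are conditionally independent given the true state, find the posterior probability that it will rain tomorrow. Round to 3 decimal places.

Posterior P(H) ≈ 0.386

With H the event that it will rain tomorrow, the joint likelihood of the observed sequence is P(data|H) = 0.093·0.907·0.907 = 0.076506 and P(data|¬H) = 0.849·0.151·0.151 = 0.019358.
Bayes: P(H|data) = 0.137·0.076506 / (0.137·0.076506 + 0.863·0.019358) = 0.010481/0.027187 = 0.3855.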